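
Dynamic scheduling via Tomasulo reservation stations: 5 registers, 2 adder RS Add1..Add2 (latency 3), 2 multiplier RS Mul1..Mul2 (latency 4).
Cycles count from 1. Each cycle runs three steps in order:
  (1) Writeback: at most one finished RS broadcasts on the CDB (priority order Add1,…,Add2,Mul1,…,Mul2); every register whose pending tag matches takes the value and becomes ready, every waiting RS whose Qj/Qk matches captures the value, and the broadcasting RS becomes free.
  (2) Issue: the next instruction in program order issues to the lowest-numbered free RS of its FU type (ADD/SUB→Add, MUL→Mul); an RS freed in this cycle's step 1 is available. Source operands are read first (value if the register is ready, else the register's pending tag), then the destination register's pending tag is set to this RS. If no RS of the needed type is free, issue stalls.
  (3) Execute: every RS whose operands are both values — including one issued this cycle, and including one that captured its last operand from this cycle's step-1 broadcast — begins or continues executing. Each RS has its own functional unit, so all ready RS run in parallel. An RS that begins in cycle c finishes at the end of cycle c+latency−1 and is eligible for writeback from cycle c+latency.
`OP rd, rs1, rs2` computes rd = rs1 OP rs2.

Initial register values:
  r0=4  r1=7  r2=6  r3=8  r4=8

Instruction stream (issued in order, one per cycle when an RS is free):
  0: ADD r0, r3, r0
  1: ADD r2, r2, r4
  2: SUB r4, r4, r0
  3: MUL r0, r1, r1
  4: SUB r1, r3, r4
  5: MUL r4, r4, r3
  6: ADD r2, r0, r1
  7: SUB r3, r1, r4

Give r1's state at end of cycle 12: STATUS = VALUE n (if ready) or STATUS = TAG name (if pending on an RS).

  c1: issue ADD r0<-Add1  regs: r0:Add1,r1:7,r2:6,r3:8,r4:8
  c2: issue ADD r2<-Add2  regs: r0:Add1,r1:7,r2:Add2,r3:8,r4:8
  c3: stall  regs: r0:Add1,r1:7,r2:Add2,r3:8,r4:8
  c4: CDB Add1=12; issue SUB r4<-Add1  regs: r0:12,r1:7,r2:Add2,r3:8,r4:Add1
  c5: CDB Add2=14; issue MUL r0<-Mul1  regs: r0:Mul1,r1:7,r2:14,r3:8,r4:Add1
  c6: issue SUB r1<-Add2  regs: r0:Mul1,r1:Add2,r2:14,r3:8,r4:Add1
  c7: CDB Add1=-4; issue MUL r4<-Mul2  regs: r0:Mul1,r1:Add2,r2:14,r3:8,r4:Mul2
  c8: issue ADD r2<-Add1  regs: r0:Mul1,r1:Add2,r2:Add1,r3:8,r4:Mul2
  c9: CDB Mul1=49; stall  regs: r0:49,r1:Add2,r2:Add1,r3:8,r4:Mul2
  c10: CDB Add2=12; issue SUB r3<-Add2  regs: r0:49,r1:12,r2:Add1,r3:Add2,r4:Mul2
  c11: CDB Mul2=-32  regs: r0:49,r1:12,r2:Add1,r3:Add2,r4:-32
  c12: -  regs: r0:49,r1:12,r2:Add1,r3:Add2,r4:-32

STATUS = VALUE 12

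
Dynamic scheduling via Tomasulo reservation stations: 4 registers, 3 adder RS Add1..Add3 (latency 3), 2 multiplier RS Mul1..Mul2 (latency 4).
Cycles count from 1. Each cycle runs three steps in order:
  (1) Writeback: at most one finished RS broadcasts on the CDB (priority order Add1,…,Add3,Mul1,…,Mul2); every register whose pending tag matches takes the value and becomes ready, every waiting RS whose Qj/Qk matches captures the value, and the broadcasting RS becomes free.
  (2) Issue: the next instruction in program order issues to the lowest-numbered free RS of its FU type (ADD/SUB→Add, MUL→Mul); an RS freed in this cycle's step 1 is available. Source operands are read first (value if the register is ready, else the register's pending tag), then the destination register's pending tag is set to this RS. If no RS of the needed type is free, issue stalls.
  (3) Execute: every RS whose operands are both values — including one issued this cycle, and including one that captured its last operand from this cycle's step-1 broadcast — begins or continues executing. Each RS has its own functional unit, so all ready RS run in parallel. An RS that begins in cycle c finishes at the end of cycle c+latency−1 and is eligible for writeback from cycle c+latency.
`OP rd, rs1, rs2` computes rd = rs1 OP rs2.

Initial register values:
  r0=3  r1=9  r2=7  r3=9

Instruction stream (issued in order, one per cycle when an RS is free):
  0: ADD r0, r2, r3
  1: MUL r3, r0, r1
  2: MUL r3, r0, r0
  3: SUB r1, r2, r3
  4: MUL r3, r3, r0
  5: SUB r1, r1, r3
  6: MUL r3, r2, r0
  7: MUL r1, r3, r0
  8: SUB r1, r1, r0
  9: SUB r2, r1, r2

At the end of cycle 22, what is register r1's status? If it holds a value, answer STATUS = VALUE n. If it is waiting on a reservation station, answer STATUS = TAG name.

c1: issue ADD r0<-Add1 | r0:Add1,r1:9,r2:7,r3:9
c2: issue MUL r3<-Mul1 | r0:Add1,r1:9,r2:7,r3:Mul1
c3: issue MUL r3<-Mul2 | r0:Add1,r1:9,r2:7,r3:Mul2
c4: CDB Add1=16; issue SUB r1<-Add1 | r0:16,r1:Add1,r2:7,r3:Mul2
c5: stall | r0:16,r1:Add1,r2:7,r3:Mul2
c6: stall | r0:16,r1:Add1,r2:7,r3:Mul2
c7: stall | r0:16,r1:Add1,r2:7,r3:Mul2
c8: CDB Mul1=144; issue MUL r3<-Mul1 | r0:16,r1:Add1,r2:7,r3:Mul1
c9: CDB Mul2=256; issue SUB r1<-Add2 | r0:16,r1:Add2,r2:7,r3:Mul1
c10: issue MUL r3<-Mul2 | r0:16,r1:Add2,r2:7,r3:Mul2
c11: stall | r0:16,r1:Add2,r2:7,r3:Mul2
c12: CDB Add1=-249; stall | r0:16,r1:Add2,r2:7,r3:Mul2
c13: CDB Mul1=4096; issue MUL r1<-Mul1 | r0:16,r1:Mul1,r2:7,r3:Mul2
c14: CDB Mul2=112; issue SUB r1<-Add1 | r0:16,r1:Add1,r2:7,r3:112
c15: issue SUB r2<-Add3 | r0:16,r1:Add1,r2:Add3,r3:112
c16: CDB Add2=-4345 | r0:16,r1:Add1,r2:Add3,r3:112
c17: - | r0:16,r1:Add1,r2:Add3,r3:112
c18: CDB Mul1=1792 | r0:16,r1:Add1,r2:Add3,r3:112
c19: - | r0:16,r1:Add1,r2:Add3,r3:112
c20: - | r0:16,r1:Add1,r2:Add3,r3:112
c21: CDB Add1=1776 | r0:16,r1:1776,r2:Add3,r3:112
c22: - | r0:16,r1:1776,r2:Add3,r3:112

STATUS = VALUE 1776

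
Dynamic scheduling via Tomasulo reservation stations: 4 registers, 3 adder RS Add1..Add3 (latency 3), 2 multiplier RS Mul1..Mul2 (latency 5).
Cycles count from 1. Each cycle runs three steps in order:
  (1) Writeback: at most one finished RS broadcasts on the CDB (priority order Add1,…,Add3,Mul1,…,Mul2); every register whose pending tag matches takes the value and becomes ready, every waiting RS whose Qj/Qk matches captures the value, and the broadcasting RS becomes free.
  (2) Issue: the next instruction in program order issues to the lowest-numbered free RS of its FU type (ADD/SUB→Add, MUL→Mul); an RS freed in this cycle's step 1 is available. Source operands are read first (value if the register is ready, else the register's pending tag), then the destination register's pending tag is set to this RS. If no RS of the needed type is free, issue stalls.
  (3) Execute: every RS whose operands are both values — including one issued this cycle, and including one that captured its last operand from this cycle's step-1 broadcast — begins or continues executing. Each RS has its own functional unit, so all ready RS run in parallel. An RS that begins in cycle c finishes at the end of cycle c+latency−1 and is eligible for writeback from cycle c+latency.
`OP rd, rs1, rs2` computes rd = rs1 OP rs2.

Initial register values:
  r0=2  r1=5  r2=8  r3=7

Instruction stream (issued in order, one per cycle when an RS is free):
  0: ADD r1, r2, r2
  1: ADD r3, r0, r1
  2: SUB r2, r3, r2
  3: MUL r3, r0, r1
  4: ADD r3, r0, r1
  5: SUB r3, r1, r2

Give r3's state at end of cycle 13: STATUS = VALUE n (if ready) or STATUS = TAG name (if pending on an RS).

  c1: issue ADD r1<-Add1  regs: r0:2,r1:Add1,r2:8,r3:7
  c2: issue ADD r3<-Add2  regs: r0:2,r1:Add1,r2:8,r3:Add2
  c3: issue SUB r2<-Add3  regs: r0:2,r1:Add1,r2:Add3,r3:Add2
  c4: CDB Add1=16; issue MUL r3<-Mul1  regs: r0:2,r1:16,r2:Add3,r3:Mul1
  c5: issue ADD r3<-Add1  regs: r0:2,r1:16,r2:Add3,r3:Add1
  c6: stall  regs: r0:2,r1:16,r2:Add3,r3:Add1
  c7: CDB Add2=18; issue SUB r3<-Add2  regs: r0:2,r1:16,r2:Add3,r3:Add2
  c8: CDB Add1=18  regs: r0:2,r1:16,r2:Add3,r3:Add2
  c9: CDB Mul1=32  regs: r0:2,r1:16,r2:Add3,r3:Add2
  c10: CDB Add3=10  regs: r0:2,r1:16,r2:10,r3:Add2
  c11: -  regs: r0:2,r1:16,r2:10,r3:Add2
  c12: -  regs: r0:2,r1:16,r2:10,r3:Add2
  c13: CDB Add2=6  regs: r0:2,r1:16,r2:10,r3:6

STATUS = VALUE 6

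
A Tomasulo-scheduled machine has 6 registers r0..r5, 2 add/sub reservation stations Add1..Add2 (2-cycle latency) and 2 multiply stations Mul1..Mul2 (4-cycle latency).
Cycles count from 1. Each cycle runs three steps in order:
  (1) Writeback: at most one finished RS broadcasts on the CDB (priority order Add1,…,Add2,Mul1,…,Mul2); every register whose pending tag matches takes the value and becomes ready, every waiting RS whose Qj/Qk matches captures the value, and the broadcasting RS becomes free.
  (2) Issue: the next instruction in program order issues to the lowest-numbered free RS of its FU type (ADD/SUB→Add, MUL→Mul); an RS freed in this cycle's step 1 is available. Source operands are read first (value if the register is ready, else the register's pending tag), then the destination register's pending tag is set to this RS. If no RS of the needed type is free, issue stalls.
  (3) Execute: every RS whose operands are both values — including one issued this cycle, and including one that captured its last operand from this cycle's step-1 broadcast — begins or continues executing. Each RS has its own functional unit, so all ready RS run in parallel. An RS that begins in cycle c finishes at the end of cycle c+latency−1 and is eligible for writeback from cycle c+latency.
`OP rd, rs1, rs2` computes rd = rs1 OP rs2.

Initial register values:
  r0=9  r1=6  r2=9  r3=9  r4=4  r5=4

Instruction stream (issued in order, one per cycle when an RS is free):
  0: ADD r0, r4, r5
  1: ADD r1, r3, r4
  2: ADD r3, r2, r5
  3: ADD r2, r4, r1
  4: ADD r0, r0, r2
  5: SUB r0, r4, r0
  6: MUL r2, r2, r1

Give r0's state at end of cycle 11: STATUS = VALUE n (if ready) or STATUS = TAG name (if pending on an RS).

  c1: issue ADD r0<-Add1  regs: r0:Add1,r1:6,r2:9,r3:9,r4:4,r5:4
  c2: issue ADD r1<-Add2  regs: r0:Add1,r1:Add2,r2:9,r3:9,r4:4,r5:4
  c3: CDB Add1=8; issue ADD r3<-Add1  regs: r0:8,r1:Add2,r2:9,r3:Add1,r4:4,r5:4
  c4: CDB Add2=13; issue ADD r2<-Add2  regs: r0:8,r1:13,r2:Add2,r3:Add1,r4:4,r5:4
  c5: CDB Add1=13; issue ADD r0<-Add1  regs: r0:Add1,r1:13,r2:Add2,r3:13,r4:4,r5:4
  c6: CDB Add2=17; issue SUB r0<-Add2  regs: r0:Add2,r1:13,r2:17,r3:13,r4:4,r5:4
  c7: issue MUL r2<-Mul1  regs: r0:Add2,r1:13,r2:Mul1,r3:13,r4:4,r5:4
  c8: CDB Add1=25  regs: r0:Add2,r1:13,r2:Mul1,r3:13,r4:4,r5:4
  c9: -  regs: r0:Add2,r1:13,r2:Mul1,r3:13,r4:4,r5:4
  c10: CDB Add2=-21  regs: r0:-21,r1:13,r2:Mul1,r3:13,r4:4,r5:4
  c11: CDB Mul1=221  regs: r0:-21,r1:13,r2:221,r3:13,r4:4,r5:4

STATUS = VALUE -21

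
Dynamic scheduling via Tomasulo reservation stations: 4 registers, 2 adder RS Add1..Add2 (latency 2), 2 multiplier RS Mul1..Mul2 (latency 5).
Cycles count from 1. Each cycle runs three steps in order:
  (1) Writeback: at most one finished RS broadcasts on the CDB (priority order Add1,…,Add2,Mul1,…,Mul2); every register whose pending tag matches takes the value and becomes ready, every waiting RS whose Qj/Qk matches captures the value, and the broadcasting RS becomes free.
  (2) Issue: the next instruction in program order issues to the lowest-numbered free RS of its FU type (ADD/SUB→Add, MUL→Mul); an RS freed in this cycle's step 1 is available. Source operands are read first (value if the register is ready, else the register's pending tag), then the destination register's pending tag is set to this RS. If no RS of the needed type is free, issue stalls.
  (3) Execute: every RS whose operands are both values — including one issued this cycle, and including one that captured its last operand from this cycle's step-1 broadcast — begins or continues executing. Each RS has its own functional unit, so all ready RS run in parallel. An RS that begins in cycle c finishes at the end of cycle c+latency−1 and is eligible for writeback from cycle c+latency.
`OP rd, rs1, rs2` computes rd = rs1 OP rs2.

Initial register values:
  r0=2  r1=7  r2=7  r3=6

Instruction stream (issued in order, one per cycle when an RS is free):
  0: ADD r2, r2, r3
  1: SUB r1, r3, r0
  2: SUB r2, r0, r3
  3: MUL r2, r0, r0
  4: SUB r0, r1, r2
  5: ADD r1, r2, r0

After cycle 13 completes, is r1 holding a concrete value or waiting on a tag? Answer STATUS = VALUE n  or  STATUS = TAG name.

c1: issue ADD r2<-Add1 | r0:2,r1:7,r2:Add1,r3:6
c2: issue SUB r1<-Add2 | r0:2,r1:Add2,r2:Add1,r3:6
c3: CDB Add1=13; issue SUB r2<-Add1 | r0:2,r1:Add2,r2:Add1,r3:6
c4: CDB Add2=4; issue MUL r2<-Mul1 | r0:2,r1:4,r2:Mul1,r3:6
c5: CDB Add1=-4; issue SUB r0<-Add1 | r0:Add1,r1:4,r2:Mul1,r3:6
c6: issue ADD r1<-Add2 | r0:Add1,r1:Add2,r2:Mul1,r3:6
c7: - | r0:Add1,r1:Add2,r2:Mul1,r3:6
c8: - | r0:Add1,r1:Add2,r2:Mul1,r3:6
c9: CDB Mul1=4 | r0:Add1,r1:Add2,r2:4,r3:6
c10: - | r0:Add1,r1:Add2,r2:4,r3:6
c11: CDB Add1=0 | r0:0,r1:Add2,r2:4,r3:6
c12: - | r0:0,r1:Add2,r2:4,r3:6
c13: CDB Add2=4 | r0:0,r1:4,r2:4,r3:6

STATUS = VALUE 4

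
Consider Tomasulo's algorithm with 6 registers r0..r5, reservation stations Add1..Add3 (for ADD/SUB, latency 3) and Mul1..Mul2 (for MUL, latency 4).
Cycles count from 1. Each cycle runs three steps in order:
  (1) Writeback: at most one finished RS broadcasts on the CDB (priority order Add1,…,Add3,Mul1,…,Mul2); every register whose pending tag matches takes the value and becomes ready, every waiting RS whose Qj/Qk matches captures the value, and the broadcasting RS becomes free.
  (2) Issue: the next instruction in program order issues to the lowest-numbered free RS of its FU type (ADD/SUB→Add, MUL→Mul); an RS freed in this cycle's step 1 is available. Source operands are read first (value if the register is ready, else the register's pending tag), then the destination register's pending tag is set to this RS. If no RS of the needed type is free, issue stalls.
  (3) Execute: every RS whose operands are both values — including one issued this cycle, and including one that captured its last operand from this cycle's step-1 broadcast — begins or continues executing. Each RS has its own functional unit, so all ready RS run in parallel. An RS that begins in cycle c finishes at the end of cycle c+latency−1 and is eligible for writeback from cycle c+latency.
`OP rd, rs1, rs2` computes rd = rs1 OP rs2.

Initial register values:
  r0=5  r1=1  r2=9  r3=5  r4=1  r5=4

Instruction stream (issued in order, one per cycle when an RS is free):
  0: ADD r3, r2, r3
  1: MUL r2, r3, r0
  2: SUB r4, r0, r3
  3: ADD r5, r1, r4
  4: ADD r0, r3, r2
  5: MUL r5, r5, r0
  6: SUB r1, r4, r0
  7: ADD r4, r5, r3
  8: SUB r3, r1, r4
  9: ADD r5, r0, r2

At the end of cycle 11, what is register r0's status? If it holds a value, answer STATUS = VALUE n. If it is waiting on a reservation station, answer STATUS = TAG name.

STATUS = VALUE 84

c1: issue ADD r3<-Add1 | r0:5,r1:1,r2:9,r3:Add1,r4:1,r5:4
c2: issue MUL r2<-Mul1 | r0:5,r1:1,r2:Mul1,r3:Add1,r4:1,r5:4
c3: issue SUB r4<-Add2 | r0:5,r1:1,r2:Mul1,r3:Add1,r4:Add2,r5:4
c4: CDB Add1=14; issue ADD r5<-Add1 | r0:5,r1:1,r2:Mul1,r3:14,r4:Add2,r5:Add1
c5: issue ADD r0<-Add3 | r0:Add3,r1:1,r2:Mul1,r3:14,r4:Add2,r5:Add1
c6: issue MUL r5<-Mul2 | r0:Add3,r1:1,r2:Mul1,r3:14,r4:Add2,r5:Mul2
c7: CDB Add2=-9; issue SUB r1<-Add2 | r0:Add3,r1:Add2,r2:Mul1,r3:14,r4:-9,r5:Mul2
c8: CDB Mul1=70; stall | r0:Add3,r1:Add2,r2:70,r3:14,r4:-9,r5:Mul2
c9: stall | r0:Add3,r1:Add2,r2:70,r3:14,r4:-9,r5:Mul2
c10: CDB Add1=-8; issue ADD r4<-Add1 | r0:Add3,r1:Add2,r2:70,r3:14,r4:Add1,r5:Mul2
c11: CDB Add3=84; issue SUB r3<-Add3 | r0:84,r1:Add2,r2:70,r3:Add3,r4:Add1,r5:Mul2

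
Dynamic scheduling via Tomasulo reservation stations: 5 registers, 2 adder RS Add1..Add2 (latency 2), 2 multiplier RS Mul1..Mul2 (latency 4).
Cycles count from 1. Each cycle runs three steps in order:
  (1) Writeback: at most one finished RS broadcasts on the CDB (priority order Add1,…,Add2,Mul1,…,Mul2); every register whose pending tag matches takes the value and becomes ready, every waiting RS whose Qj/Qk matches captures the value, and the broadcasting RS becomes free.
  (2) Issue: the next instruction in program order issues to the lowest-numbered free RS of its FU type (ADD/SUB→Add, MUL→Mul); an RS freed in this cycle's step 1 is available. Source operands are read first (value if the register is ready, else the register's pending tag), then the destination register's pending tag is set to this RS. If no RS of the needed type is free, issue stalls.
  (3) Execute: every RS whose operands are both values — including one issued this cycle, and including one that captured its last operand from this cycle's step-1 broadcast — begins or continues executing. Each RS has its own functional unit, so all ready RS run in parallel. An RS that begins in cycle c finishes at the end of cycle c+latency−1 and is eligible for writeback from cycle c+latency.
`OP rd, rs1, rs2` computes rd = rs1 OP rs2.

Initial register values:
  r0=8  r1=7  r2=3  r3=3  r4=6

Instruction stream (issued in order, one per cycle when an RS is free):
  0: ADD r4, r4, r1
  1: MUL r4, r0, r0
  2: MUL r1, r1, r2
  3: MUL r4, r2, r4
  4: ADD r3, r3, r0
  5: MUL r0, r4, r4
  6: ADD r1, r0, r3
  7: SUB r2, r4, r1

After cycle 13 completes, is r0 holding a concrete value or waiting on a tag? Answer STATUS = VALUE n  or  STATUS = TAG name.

  c1: issue ADD r4<-Add1  regs: r0:8,r1:7,r2:3,r3:3,r4:Add1
  c2: issue MUL r4<-Mul1  regs: r0:8,r1:7,r2:3,r3:3,r4:Mul1
  c3: CDB Add1=13; issue MUL r1<-Mul2  regs: r0:8,r1:Mul2,r2:3,r3:3,r4:Mul1
  c4: stall  regs: r0:8,r1:Mul2,r2:3,r3:3,r4:Mul1
  c5: stall  regs: r0:8,r1:Mul2,r2:3,r3:3,r4:Mul1
  c6: CDB Mul1=64; issue MUL r4<-Mul1  regs: r0:8,r1:Mul2,r2:3,r3:3,r4:Mul1
  c7: CDB Mul2=21; issue ADD r3<-Add1  regs: r0:8,r1:21,r2:3,r3:Add1,r4:Mul1
  c8: issue MUL r0<-Mul2  regs: r0:Mul2,r1:21,r2:3,r3:Add1,r4:Mul1
  c9: CDB Add1=11; issue ADD r1<-Add1  regs: r0:Mul2,r1:Add1,r2:3,r3:11,r4:Mul1
  c10: CDB Mul1=192; issue SUB r2<-Add2  regs: r0:Mul2,r1:Add1,r2:Add2,r3:11,r4:192
  c11: -  regs: r0:Mul2,r1:Add1,r2:Add2,r3:11,r4:192
  c12: -  regs: r0:Mul2,r1:Add1,r2:Add2,r3:11,r4:192
  c13: -  regs: r0:Mul2,r1:Add1,r2:Add2,r3:11,r4:192

STATUS = TAG Mul2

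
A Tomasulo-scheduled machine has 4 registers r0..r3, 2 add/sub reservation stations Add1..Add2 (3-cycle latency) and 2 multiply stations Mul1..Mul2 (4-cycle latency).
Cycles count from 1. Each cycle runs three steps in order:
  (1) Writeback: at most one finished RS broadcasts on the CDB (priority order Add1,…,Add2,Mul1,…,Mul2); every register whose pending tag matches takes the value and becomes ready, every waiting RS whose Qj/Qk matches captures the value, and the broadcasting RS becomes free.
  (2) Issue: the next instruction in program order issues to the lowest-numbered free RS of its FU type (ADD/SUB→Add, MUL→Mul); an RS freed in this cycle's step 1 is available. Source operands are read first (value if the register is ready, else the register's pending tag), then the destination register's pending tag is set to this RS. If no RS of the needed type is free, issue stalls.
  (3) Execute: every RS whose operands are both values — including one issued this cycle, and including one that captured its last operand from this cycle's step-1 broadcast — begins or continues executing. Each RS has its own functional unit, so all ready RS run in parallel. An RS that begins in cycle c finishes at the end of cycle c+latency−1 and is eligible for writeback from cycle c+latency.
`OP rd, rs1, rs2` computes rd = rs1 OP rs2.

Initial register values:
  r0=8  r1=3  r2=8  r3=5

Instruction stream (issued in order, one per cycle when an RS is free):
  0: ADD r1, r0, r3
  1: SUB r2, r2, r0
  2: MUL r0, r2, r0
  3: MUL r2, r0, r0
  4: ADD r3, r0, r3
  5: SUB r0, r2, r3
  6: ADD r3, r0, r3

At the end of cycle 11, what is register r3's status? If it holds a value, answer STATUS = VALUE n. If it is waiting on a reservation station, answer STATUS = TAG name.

STATUS = TAG Add1

c1: issue ADD r1<-Add1 | r0:8,r1:Add1,r2:8,r3:5
c2: issue SUB r2<-Add2 | r0:8,r1:Add1,r2:Add2,r3:5
c3: issue MUL r0<-Mul1 | r0:Mul1,r1:Add1,r2:Add2,r3:5
c4: CDB Add1=13; issue MUL r2<-Mul2 | r0:Mul1,r1:13,r2:Mul2,r3:5
c5: CDB Add2=0; issue ADD r3<-Add1 | r0:Mul1,r1:13,r2:Mul2,r3:Add1
c6: issue SUB r0<-Add2 | r0:Add2,r1:13,r2:Mul2,r3:Add1
c7: stall | r0:Add2,r1:13,r2:Mul2,r3:Add1
c8: stall | r0:Add2,r1:13,r2:Mul2,r3:Add1
c9: CDB Mul1=0; stall | r0:Add2,r1:13,r2:Mul2,r3:Add1
c10: stall | r0:Add2,r1:13,r2:Mul2,r3:Add1
c11: stall | r0:Add2,r1:13,r2:Mul2,r3:Add1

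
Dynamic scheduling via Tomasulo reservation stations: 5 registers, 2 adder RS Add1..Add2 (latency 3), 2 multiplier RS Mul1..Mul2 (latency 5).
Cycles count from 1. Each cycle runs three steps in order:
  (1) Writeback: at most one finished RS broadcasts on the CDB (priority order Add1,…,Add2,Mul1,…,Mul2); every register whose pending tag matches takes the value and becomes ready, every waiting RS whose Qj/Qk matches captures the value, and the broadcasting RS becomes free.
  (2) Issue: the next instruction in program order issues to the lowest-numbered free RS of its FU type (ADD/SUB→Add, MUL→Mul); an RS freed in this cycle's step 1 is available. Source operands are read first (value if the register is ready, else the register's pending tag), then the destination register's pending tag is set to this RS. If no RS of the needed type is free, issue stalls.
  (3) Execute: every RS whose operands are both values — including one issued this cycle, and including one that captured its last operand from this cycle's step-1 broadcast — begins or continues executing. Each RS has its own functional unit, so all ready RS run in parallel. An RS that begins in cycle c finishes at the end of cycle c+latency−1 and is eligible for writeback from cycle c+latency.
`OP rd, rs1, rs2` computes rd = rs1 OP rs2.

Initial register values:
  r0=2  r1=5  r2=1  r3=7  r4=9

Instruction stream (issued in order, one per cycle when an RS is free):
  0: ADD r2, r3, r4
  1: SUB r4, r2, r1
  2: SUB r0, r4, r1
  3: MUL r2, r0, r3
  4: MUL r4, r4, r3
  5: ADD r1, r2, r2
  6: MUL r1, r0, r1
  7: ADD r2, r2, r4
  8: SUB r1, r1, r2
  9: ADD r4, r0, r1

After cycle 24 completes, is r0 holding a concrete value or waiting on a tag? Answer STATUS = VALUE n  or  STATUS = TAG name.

STATUS = VALUE 6

  c1: issue ADD r2<-Add1  regs: r0:2,r1:5,r2:Add1,r3:7,r4:9
  c2: issue SUB r4<-Add2  regs: r0:2,r1:5,r2:Add1,r3:7,r4:Add2
  c3: stall  regs: r0:2,r1:5,r2:Add1,r3:7,r4:Add2
  c4: CDB Add1=16; issue SUB r0<-Add1  regs: r0:Add1,r1:5,r2:16,r3:7,r4:Add2
  c5: issue MUL r2<-Mul1  regs: r0:Add1,r1:5,r2:Mul1,r3:7,r4:Add2
  c6: issue MUL r4<-Mul2  regs: r0:Add1,r1:5,r2:Mul1,r3:7,r4:Mul2
  c7: CDB Add2=11; issue ADD r1<-Add2  regs: r0:Add1,r1:Add2,r2:Mul1,r3:7,r4:Mul2
  c8: stall  regs: r0:Add1,r1:Add2,r2:Mul1,r3:7,r4:Mul2
  c9: stall  regs: r0:Add1,r1:Add2,r2:Mul1,r3:7,r4:Mul2
  c10: CDB Add1=6; stall  regs: r0:6,r1:Add2,r2:Mul1,r3:7,r4:Mul2
  c11: stall  regs: r0:6,r1:Add2,r2:Mul1,r3:7,r4:Mul2
  c12: CDB Mul2=77; issue MUL r1<-Mul2  regs: r0:6,r1:Mul2,r2:Mul1,r3:7,r4:77
  c13: issue ADD r2<-Add1  regs: r0:6,r1:Mul2,r2:Add1,r3:7,r4:77
  c14: stall  regs: r0:6,r1:Mul2,r2:Add1,r3:7,r4:77
  c15: CDB Mul1=42; stall  regs: r0:6,r1:Mul2,r2:Add1,r3:7,r4:77
  c16: stall  regs: r0:6,r1:Mul2,r2:Add1,r3:7,r4:77
  c17: stall  regs: r0:6,r1:Mul2,r2:Add1,r3:7,r4:77
  c18: CDB Add1=119; issue SUB r1<-Add1  regs: r0:6,r1:Add1,r2:119,r3:7,r4:77
  c19: CDB Add2=84; issue ADD r4<-Add2  regs: r0:6,r1:Add1,r2:119,r3:7,r4:Add2
  c20: -  regs: r0:6,r1:Add1,r2:119,r3:7,r4:Add2
  c21: -  regs: r0:6,r1:Add1,r2:119,r3:7,r4:Add2
  c22: -  regs: r0:6,r1:Add1,r2:119,r3:7,r4:Add2
  c23: -  regs: r0:6,r1:Add1,r2:119,r3:7,r4:Add2
  c24: CDB Mul2=504  regs: r0:6,r1:Add1,r2:119,r3:7,r4:Add2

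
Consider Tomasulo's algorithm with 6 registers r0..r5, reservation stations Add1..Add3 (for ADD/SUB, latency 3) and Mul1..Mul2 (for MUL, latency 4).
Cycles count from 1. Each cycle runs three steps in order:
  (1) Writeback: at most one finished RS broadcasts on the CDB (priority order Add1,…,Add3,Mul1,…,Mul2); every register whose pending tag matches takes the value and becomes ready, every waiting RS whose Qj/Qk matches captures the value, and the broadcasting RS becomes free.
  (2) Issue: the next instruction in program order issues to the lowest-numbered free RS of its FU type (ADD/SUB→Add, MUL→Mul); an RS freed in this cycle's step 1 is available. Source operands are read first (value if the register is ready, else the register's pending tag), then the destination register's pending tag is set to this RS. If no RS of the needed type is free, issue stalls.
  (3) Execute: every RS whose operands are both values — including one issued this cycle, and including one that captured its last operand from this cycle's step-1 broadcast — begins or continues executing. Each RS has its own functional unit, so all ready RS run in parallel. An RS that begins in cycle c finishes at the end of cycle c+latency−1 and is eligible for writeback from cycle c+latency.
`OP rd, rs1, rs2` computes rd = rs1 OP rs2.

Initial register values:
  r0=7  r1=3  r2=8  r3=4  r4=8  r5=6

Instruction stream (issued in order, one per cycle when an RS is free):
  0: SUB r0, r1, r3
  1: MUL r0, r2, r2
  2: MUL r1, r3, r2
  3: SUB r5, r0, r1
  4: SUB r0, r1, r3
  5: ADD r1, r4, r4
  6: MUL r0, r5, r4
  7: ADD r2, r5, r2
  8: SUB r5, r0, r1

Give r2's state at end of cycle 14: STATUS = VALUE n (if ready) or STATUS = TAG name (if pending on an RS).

STATUS = VALUE 40

cycle 1: issue SUB r0<-Add1 // r0:Add1,r1:3,r2:8,r3:4,r4:8,r5:6
cycle 2: issue MUL r0<-Mul1 // r0:Mul1,r1:3,r2:8,r3:4,r4:8,r5:6
cycle 3: issue MUL r1<-Mul2 // r0:Mul1,r1:Mul2,r2:8,r3:4,r4:8,r5:6
cycle 4: CDB Add1=-1; issue SUB r5<-Add1 // r0:Mul1,r1:Mul2,r2:8,r3:4,r4:8,r5:Add1
cycle 5: issue SUB r0<-Add2 // r0:Add2,r1:Mul2,r2:8,r3:4,r4:8,r5:Add1
cycle 6: CDB Mul1=64; issue ADD r1<-Add3 // r0:Add2,r1:Add3,r2:8,r3:4,r4:8,r5:Add1
cycle 7: CDB Mul2=32; issue MUL r0<-Mul1 // r0:Mul1,r1:Add3,r2:8,r3:4,r4:8,r5:Add1
cycle 8: stall // r0:Mul1,r1:Add3,r2:8,r3:4,r4:8,r5:Add1
cycle 9: CDB Add3=16; issue ADD r2<-Add3 // r0:Mul1,r1:16,r2:Add3,r3:4,r4:8,r5:Add1
cycle 10: CDB Add1=32; issue SUB r5<-Add1 // r0:Mul1,r1:16,r2:Add3,r3:4,r4:8,r5:Add1
cycle 11: CDB Add2=28 // r0:Mul1,r1:16,r2:Add3,r3:4,r4:8,r5:Add1
cycle 12: - // r0:Mul1,r1:16,r2:Add3,r3:4,r4:8,r5:Add1
cycle 13: CDB Add3=40 // r0:Mul1,r1:16,r2:40,r3:4,r4:8,r5:Add1
cycle 14: CDB Mul1=256 // r0:256,r1:16,r2:40,r3:4,r4:8,r5:Add1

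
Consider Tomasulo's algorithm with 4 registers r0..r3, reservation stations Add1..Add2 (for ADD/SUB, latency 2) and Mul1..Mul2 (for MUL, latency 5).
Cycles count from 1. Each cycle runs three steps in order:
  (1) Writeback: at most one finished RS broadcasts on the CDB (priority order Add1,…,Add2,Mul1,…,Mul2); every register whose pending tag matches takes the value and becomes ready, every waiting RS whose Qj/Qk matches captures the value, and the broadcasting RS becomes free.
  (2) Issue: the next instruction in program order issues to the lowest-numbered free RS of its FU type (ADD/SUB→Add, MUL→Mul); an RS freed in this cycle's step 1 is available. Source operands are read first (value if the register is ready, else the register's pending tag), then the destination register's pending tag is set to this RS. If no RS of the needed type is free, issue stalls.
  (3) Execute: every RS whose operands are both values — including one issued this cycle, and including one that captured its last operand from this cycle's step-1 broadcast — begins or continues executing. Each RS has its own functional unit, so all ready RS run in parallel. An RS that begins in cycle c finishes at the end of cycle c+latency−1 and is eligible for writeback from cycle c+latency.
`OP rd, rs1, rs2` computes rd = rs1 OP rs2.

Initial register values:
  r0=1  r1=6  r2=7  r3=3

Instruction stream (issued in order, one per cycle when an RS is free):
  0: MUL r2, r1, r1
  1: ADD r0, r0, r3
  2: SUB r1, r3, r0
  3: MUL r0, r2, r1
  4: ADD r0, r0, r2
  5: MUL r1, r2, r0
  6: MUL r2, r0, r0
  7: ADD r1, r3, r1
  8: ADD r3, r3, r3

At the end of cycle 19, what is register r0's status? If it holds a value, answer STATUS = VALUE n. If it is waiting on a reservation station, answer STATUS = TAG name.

c1: issue MUL r2<-Mul1 | r0:1,r1:6,r2:Mul1,r3:3
c2: issue ADD r0<-Add1 | r0:Add1,r1:6,r2:Mul1,r3:3
c3: issue SUB r1<-Add2 | r0:Add1,r1:Add2,r2:Mul1,r3:3
c4: CDB Add1=4; issue MUL r0<-Mul2 | r0:Mul2,r1:Add2,r2:Mul1,r3:3
c5: issue ADD r0<-Add1 | r0:Add1,r1:Add2,r2:Mul1,r3:3
c6: CDB Add2=-1; stall | r0:Add1,r1:-1,r2:Mul1,r3:3
c7: CDB Mul1=36; issue MUL r1<-Mul1 | r0:Add1,r1:Mul1,r2:36,r3:3
c8: stall | r0:Add1,r1:Mul1,r2:36,r3:3
c9: stall | r0:Add1,r1:Mul1,r2:36,r3:3
c10: stall | r0:Add1,r1:Mul1,r2:36,r3:3
c11: stall | r0:Add1,r1:Mul1,r2:36,r3:3
c12: CDB Mul2=-36; issue MUL r2<-Mul2 | r0:Add1,r1:Mul1,r2:Mul2,r3:3
c13: issue ADD r1<-Add2 | r0:Add1,r1:Add2,r2:Mul2,r3:3
c14: CDB Add1=0; issue ADD r3<-Add1 | r0:0,r1:Add2,r2:Mul2,r3:Add1
c15: - | r0:0,r1:Add2,r2:Mul2,r3:Add1
c16: CDB Add1=6 | r0:0,r1:Add2,r2:Mul2,r3:6
c17: - | r0:0,r1:Add2,r2:Mul2,r3:6
c18: - | r0:0,r1:Add2,r2:Mul2,r3:6
c19: CDB Mul1=0 | r0:0,r1:Add2,r2:Mul2,r3:6

STATUS = VALUE 0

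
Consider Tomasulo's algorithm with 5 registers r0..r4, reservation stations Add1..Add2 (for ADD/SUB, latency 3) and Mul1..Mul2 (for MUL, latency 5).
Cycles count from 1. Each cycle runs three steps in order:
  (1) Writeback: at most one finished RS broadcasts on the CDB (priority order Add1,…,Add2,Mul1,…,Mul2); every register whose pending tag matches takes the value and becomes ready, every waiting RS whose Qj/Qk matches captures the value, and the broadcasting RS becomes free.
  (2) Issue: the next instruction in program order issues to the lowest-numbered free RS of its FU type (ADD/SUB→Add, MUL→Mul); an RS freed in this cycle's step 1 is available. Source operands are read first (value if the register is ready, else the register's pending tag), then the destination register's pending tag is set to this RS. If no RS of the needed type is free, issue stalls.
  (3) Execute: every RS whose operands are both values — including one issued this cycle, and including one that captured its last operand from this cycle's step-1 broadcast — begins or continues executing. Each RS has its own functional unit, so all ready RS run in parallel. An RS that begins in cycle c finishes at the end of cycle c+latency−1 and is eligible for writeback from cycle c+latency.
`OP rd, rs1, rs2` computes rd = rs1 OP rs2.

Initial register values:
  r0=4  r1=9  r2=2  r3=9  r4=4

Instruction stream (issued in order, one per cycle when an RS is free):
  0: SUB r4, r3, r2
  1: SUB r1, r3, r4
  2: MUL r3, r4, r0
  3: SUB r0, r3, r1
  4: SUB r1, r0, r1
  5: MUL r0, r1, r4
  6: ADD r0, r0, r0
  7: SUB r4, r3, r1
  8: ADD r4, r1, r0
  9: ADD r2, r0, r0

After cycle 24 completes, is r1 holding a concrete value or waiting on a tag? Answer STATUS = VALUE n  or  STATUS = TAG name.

cycle 1: issue SUB r4<-Add1 // r0:4,r1:9,r2:2,r3:9,r4:Add1
cycle 2: issue SUB r1<-Add2 // r0:4,r1:Add2,r2:2,r3:9,r4:Add1
cycle 3: issue MUL r3<-Mul1 // r0:4,r1:Add2,r2:2,r3:Mul1,r4:Add1
cycle 4: CDB Add1=7; issue SUB r0<-Add1 // r0:Add1,r1:Add2,r2:2,r3:Mul1,r4:7
cycle 5: stall // r0:Add1,r1:Add2,r2:2,r3:Mul1,r4:7
cycle 6: stall // r0:Add1,r1:Add2,r2:2,r3:Mul1,r4:7
cycle 7: CDB Add2=2; issue SUB r1<-Add2 // r0:Add1,r1:Add2,r2:2,r3:Mul1,r4:7
cycle 8: issue MUL r0<-Mul2 // r0:Mul2,r1:Add2,r2:2,r3:Mul1,r4:7
cycle 9: CDB Mul1=28; stall // r0:Mul2,r1:Add2,r2:2,r3:28,r4:7
cycle 10: stall // r0:Mul2,r1:Add2,r2:2,r3:28,r4:7
cycle 11: stall // r0:Mul2,r1:Add2,r2:2,r3:28,r4:7
cycle 12: CDB Add1=26; issue ADD r0<-Add1 // r0:Add1,r1:Add2,r2:2,r3:28,r4:7
cycle 13: stall // r0:Add1,r1:Add2,r2:2,r3:28,r4:7
cycle 14: stall // r0:Add1,r1:Add2,r2:2,r3:28,r4:7
cycle 15: CDB Add2=24; issue SUB r4<-Add2 // r0:Add1,r1:24,r2:2,r3:28,r4:Add2
cycle 16: stall // r0:Add1,r1:24,r2:2,r3:28,r4:Add2
cycle 17: stall // r0:Add1,r1:24,r2:2,r3:28,r4:Add2
cycle 18: CDB Add2=4; issue ADD r4<-Add2 // r0:Add1,r1:24,r2:2,r3:28,r4:Add2
cycle 19: stall // r0:Add1,r1:24,r2:2,r3:28,r4:Add2
cycle 20: CDB Mul2=168; stall // r0:Add1,r1:24,r2:2,r3:28,r4:Add2
cycle 21: stall // r0:Add1,r1:24,r2:2,r3:28,r4:Add2
cycle 22: stall // r0:Add1,r1:24,r2:2,r3:28,r4:Add2
cycle 23: CDB Add1=336; issue ADD r2<-Add1 // r0:336,r1:24,r2:Add1,r3:28,r4:Add2
cycle 24: - // r0:336,r1:24,r2:Add1,r3:28,r4:Add2

STATUS = VALUE 24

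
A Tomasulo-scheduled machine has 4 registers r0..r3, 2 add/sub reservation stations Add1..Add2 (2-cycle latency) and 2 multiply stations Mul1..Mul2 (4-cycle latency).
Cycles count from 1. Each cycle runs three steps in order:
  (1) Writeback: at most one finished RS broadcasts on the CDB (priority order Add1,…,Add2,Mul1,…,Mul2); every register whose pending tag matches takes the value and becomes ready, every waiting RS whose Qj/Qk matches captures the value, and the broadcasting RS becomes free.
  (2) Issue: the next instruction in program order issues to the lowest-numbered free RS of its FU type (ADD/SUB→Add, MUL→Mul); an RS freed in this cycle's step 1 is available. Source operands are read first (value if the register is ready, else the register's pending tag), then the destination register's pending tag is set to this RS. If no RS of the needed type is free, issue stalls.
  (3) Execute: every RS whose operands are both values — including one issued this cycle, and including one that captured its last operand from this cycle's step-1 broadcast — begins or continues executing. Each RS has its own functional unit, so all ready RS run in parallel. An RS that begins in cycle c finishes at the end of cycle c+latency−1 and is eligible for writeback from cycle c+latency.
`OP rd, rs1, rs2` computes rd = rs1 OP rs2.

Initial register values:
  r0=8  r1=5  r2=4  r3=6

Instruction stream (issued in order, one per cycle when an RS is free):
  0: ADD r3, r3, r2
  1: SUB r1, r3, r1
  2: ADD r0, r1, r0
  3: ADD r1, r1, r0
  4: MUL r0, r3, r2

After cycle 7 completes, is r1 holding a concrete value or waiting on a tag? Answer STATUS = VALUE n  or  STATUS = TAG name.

STATUS = TAG Add2

  c1: issue ADD r3<-Add1  regs: r0:8,r1:5,r2:4,r3:Add1
  c2: issue SUB r1<-Add2  regs: r0:8,r1:Add2,r2:4,r3:Add1
  c3: CDB Add1=10; issue ADD r0<-Add1  regs: r0:Add1,r1:Add2,r2:4,r3:10
  c4: stall  regs: r0:Add1,r1:Add2,r2:4,r3:10
  c5: CDB Add2=5; issue ADD r1<-Add2  regs: r0:Add1,r1:Add2,r2:4,r3:10
  c6: issue MUL r0<-Mul1  regs: r0:Mul1,r1:Add2,r2:4,r3:10
  c7: CDB Add1=13  regs: r0:Mul1,r1:Add2,r2:4,r3:10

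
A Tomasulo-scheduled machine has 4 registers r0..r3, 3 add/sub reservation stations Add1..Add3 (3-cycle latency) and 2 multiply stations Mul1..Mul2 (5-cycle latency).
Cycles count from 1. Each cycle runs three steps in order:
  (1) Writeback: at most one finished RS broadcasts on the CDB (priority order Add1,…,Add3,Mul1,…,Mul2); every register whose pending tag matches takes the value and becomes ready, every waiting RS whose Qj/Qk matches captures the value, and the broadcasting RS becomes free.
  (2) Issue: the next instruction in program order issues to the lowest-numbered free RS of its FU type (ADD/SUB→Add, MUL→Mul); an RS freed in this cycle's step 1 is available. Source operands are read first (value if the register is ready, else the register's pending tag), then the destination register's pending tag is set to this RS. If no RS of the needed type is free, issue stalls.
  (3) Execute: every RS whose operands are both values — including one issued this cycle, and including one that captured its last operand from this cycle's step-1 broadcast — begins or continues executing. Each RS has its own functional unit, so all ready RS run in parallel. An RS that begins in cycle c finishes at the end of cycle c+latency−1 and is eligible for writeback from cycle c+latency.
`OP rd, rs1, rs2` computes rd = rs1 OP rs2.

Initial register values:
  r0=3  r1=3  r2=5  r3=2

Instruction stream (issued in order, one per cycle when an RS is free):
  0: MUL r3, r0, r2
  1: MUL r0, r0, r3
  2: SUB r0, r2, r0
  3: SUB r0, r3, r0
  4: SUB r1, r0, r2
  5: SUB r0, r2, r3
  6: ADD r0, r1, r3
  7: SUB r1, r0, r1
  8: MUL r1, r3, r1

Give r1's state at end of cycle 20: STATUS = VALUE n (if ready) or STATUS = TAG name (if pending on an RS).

STATUS = TAG Mul1

c1: issue MUL r3<-Mul1 | r0:3,r1:3,r2:5,r3:Mul1
c2: issue MUL r0<-Mul2 | r0:Mul2,r1:3,r2:5,r3:Mul1
c3: issue SUB r0<-Add1 | r0:Add1,r1:3,r2:5,r3:Mul1
c4: issue SUB r0<-Add2 | r0:Add2,r1:3,r2:5,r3:Mul1
c5: issue SUB r1<-Add3 | r0:Add2,r1:Add3,r2:5,r3:Mul1
c6: CDB Mul1=15; stall | r0:Add2,r1:Add3,r2:5,r3:15
c7: stall | r0:Add2,r1:Add3,r2:5,r3:15
c8: stall | r0:Add2,r1:Add3,r2:5,r3:15
c9: stall | r0:Add2,r1:Add3,r2:5,r3:15
c10: stall | r0:Add2,r1:Add3,r2:5,r3:15
c11: CDB Mul2=45; stall | r0:Add2,r1:Add3,r2:5,r3:15
c12: stall | r0:Add2,r1:Add3,r2:5,r3:15
c13: stall | r0:Add2,r1:Add3,r2:5,r3:15
c14: CDB Add1=-40; issue SUB r0<-Add1 | r0:Add1,r1:Add3,r2:5,r3:15
c15: stall | r0:Add1,r1:Add3,r2:5,r3:15
c16: stall | r0:Add1,r1:Add3,r2:5,r3:15
c17: CDB Add1=-10; issue ADD r0<-Add1 | r0:Add1,r1:Add3,r2:5,r3:15
c18: CDB Add2=55; issue SUB r1<-Add2 | r0:Add1,r1:Add2,r2:5,r3:15
c19: issue MUL r1<-Mul1 | r0:Add1,r1:Mul1,r2:5,r3:15
c20: - | r0:Add1,r1:Mul1,r2:5,r3:15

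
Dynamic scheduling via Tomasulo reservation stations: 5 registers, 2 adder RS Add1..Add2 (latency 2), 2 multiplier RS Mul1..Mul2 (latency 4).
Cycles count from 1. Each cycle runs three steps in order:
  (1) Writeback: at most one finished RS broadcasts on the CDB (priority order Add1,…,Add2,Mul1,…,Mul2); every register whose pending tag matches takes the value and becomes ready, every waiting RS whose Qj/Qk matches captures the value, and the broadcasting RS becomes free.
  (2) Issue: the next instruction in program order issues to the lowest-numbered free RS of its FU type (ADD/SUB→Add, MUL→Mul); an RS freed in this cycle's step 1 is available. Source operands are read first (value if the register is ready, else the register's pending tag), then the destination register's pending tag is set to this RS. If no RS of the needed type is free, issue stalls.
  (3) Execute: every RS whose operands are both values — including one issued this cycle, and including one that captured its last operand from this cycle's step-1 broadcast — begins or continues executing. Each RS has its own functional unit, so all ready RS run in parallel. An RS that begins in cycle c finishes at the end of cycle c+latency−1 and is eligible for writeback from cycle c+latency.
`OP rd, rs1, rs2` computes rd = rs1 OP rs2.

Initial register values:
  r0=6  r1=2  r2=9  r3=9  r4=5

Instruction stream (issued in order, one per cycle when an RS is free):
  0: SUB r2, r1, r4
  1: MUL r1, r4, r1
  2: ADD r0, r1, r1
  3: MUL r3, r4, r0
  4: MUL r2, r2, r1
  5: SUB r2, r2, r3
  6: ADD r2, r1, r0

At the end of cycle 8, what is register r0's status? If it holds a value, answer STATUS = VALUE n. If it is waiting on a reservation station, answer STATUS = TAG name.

STATUS = VALUE 20

cycle 1: issue SUB r2<-Add1 // r0:6,r1:2,r2:Add1,r3:9,r4:5
cycle 2: issue MUL r1<-Mul1 // r0:6,r1:Mul1,r2:Add1,r3:9,r4:5
cycle 3: CDB Add1=-3; issue ADD r0<-Add1 // r0:Add1,r1:Mul1,r2:-3,r3:9,r4:5
cycle 4: issue MUL r3<-Mul2 // r0:Add1,r1:Mul1,r2:-3,r3:Mul2,r4:5
cycle 5: stall // r0:Add1,r1:Mul1,r2:-3,r3:Mul2,r4:5
cycle 6: CDB Mul1=10; issue MUL r2<-Mul1 // r0:Add1,r1:10,r2:Mul1,r3:Mul2,r4:5
cycle 7: issue SUB r2<-Add2 // r0:Add1,r1:10,r2:Add2,r3:Mul2,r4:5
cycle 8: CDB Add1=20; issue ADD r2<-Add1 // r0:20,r1:10,r2:Add1,r3:Mul2,r4:5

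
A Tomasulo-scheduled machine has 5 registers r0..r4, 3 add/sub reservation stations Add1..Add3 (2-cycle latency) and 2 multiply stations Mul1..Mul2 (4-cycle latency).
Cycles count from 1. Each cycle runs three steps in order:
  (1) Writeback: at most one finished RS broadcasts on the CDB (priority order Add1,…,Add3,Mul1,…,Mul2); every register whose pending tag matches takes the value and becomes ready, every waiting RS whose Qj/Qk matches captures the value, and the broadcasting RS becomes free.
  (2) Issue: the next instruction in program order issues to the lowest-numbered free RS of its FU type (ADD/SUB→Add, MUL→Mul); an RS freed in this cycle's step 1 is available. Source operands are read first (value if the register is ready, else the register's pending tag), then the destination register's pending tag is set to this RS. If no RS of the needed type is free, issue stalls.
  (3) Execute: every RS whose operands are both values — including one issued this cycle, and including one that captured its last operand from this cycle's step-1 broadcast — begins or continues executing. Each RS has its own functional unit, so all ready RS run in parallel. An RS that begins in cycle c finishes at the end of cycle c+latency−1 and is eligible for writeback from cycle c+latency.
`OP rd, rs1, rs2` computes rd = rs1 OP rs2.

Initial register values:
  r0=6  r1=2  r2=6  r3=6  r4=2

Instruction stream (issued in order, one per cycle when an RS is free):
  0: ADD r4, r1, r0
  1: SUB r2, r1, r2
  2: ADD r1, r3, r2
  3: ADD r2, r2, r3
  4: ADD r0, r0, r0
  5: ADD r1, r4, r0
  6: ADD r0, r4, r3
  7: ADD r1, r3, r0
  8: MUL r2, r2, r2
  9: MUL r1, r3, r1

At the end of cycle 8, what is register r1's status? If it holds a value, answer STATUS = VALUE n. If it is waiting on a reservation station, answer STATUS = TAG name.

STATUS = TAG Add3

c1: issue ADD r4<-Add1 | r0:6,r1:2,r2:6,r3:6,r4:Add1
c2: issue SUB r2<-Add2 | r0:6,r1:2,r2:Add2,r3:6,r4:Add1
c3: CDB Add1=8; issue ADD r1<-Add1 | r0:6,r1:Add1,r2:Add2,r3:6,r4:8
c4: CDB Add2=-4; issue ADD r2<-Add2 | r0:6,r1:Add1,r2:Add2,r3:6,r4:8
c5: issue ADD r0<-Add3 | r0:Add3,r1:Add1,r2:Add2,r3:6,r4:8
c6: CDB Add1=2; issue ADD r1<-Add1 | r0:Add3,r1:Add1,r2:Add2,r3:6,r4:8
c7: CDB Add2=2; issue ADD r0<-Add2 | r0:Add2,r1:Add1,r2:2,r3:6,r4:8
c8: CDB Add3=12; issue ADD r1<-Add3 | r0:Add2,r1:Add3,r2:2,r3:6,r4:8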